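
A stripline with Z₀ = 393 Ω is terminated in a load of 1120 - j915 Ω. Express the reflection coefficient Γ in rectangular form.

Γ ≈ 0.62 − j0.23

Γ = (Z_L − Z_0)/(Z_L + Z_0) = (727 − j915)/(1513 − j915)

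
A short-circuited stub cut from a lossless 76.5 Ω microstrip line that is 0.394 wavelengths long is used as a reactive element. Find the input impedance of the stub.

βl = 2π × 0.394 = 142°
tan(βl) = -0.786
For a short-circuited stub, Z_in = jZ_0·tan(βl)

Z_in ≈ −j60.1 Ω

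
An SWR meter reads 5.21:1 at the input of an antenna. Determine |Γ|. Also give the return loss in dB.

|Γ| ≈ 0.678; return loss ≈ 3.38 dB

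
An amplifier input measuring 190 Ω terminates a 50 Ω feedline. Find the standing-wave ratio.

VSWR ≈ 3.8

Γ = (190 − 50)/(190 + 50) = 0.583
VSWR = (1 + 0.583)/(1 − 0.583)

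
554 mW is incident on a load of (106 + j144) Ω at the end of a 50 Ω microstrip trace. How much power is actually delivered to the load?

|Γ| = |(56 + j144)/(156 + j144)| = 0.728
|Γ|² = 0.53
P_refl = |Γ|²·P_inc = 293 mW, P_del = (1 − |Γ|²)·P_inc = 261 mW

P_delivered ≈ 261 mW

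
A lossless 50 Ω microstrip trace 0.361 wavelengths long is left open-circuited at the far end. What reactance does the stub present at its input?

X_in ≈ 41.9 Ω (inductive)

βl = 2π × 0.361 = 130°
tan(βl) = -1.19
For an open-circuited stub, Z_in = −jZ_0·cot(βl) = −jZ_0/tan(βl)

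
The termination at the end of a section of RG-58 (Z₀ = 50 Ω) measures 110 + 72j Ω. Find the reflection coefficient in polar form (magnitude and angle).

Γ = (Z_L − Z_0)/(Z_L + Z_0) = (60 + j72)/(160 + j72)
|Γ| = 93.7/175 = 0.534

Γ ≈ 0.534 ∠ 26°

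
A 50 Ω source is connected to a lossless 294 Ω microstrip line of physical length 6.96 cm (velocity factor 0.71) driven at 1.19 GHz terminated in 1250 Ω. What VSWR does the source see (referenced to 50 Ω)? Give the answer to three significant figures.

λ = v/f = 0.71·c / 1.19 GHz = 0.179 m
βl = 2π·l/λ = 2π × 0.389 = 140°
tan(βl) = -0.84
Z_in = Z_0·(Z_L + jZ_0·tanβl)/(Z_0 + jZ_L·tanβl) = 155 + j307 Ω
Γ_s = (Z_in − Z_s)/(Z_in + Z_s) = (105 + j307)/(205 + j307), |Γ_s| = 0.879
VSWR = (1 + |Γ_s|)/(1 − |Γ_s|)

VSWR ≈ 15.5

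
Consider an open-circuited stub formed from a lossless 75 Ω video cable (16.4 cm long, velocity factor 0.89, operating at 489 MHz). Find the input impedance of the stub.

Z_in ≈ +j24.6 Ω

λ = v/f = 0.89·c / 489 MHz = 0.546 m
βl = 2π·l/λ = 2π × 0.3 = 108°
tan(βl) = -3.05
For an open-circuited stub, Z_in = −jZ_0·cot(βl) = −jZ_0/tan(βl)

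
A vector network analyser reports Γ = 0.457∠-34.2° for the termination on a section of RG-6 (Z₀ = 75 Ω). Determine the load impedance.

Z_L ≈ 131 − j85.1 Ω

Z_L = Z_0·(1 + Γ)/(1 − Γ) = 75·(1.38 − j0.257)/(0.622 + j0.257)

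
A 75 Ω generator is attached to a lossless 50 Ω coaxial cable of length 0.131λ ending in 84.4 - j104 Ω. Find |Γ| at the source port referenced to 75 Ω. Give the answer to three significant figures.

βl = 2π × 0.131 = 47.2°
tan(βl) = 1.08
Z_in = Z_0·(Z_L + jZ_0·tanβl)/(Z_0 + jZ_L·tanβl) = 13.2 − j22.9 Ω
Γ_s = (Z_in − Z_s)/(Z_in + Z_s) = (-61.8 − j22.9)/(88.2 − j22.9), |Γ_s| = 0.723

|Γ| ≈ 0.723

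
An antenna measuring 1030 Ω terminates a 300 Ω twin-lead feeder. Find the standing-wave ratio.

VSWR ≈ 3.43

For a purely resistive load, VSWR = R_L/Z_0 or Z_0/R_L (whichever > 1) = 1030/300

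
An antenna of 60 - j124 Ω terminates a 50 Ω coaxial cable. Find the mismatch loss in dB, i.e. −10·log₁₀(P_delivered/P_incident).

mismatch loss ≈ 3.6 dB

Γ = (10 − j124)/(110 − j124), |Γ| = 0.751
|Γ|² = 0.563, so P_del/P_inc = 1 − |Γ|² = 0.437
ML = −10·log₁₀(1 − |Γ|²)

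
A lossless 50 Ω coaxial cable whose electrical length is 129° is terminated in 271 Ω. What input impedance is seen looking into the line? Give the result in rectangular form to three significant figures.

Z_in ≈ 14.9 + j38.3 Ω

tan(βl) = tan(129°) = -1.23
Z_in = Z_0·(Z_L + jZ_0·tanβl)/(Z_0 + jZ_L·tanβl)
     = 50·(271 − j61.7)/(50 − j335)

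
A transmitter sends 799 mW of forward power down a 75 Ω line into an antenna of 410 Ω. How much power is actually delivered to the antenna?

P_delivered ≈ 418 mW

Γ = (410 − 75)/(410 + 75) = 0.691
|Γ|² = 0.477
P_refl = |Γ|²·P_inc = 381 mW, P_del = (1 − |Γ|²)·P_inc = 418 mW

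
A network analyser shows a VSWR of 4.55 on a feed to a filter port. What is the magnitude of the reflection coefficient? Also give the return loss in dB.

|Γ| = (S − 1)/(S + 1) = (4.55 − 1)/(4.55 + 1) = 3.55/5.55
RL = −20·log₁₀|Γ| = −20·log₁₀(0.64)

|Γ| ≈ 0.64; return loss ≈ 3.88 dB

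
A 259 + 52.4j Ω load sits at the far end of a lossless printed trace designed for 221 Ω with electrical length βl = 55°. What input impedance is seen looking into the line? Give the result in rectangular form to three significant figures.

tan(βl) = tan(55°) = 1.43
Z_in = Z_0·(Z_L + jZ_0·tanβl)/(Z_0 + jZ_L·tanβl)
     = 221·(259 + j368)/(146 + j370)

Z_in ≈ 243 − j58.7 Ω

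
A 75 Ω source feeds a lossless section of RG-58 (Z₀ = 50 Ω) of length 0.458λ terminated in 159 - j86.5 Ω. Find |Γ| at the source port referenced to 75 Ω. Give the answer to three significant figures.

βl = 2π × 0.458 = 165°
tan(βl) = -0.27
Z_in = Z_0·(Z_L + jZ_0·tanβl)/(Z_0 + jZ_L·tanβl) = 167 + j81.6 Ω
Γ_s = (Z_in − Z_s)/(Z_in + Z_s) = (92 + j81.6)/(242 + j81.6), |Γ_s| = 0.481

|Γ| ≈ 0.481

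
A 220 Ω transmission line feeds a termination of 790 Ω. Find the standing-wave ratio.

For a purely resistive load, VSWR = R_L/Z_0 or Z_0/R_L (whichever > 1) = 790/220

VSWR ≈ 3.59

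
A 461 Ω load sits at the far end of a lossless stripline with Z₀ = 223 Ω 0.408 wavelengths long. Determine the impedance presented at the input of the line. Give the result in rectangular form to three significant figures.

βl = 2π × 0.408 = 147°
tan(βl) = tan(147°) = -0.652
Z_in = Z_0·(Z_L + jZ_0·tanβl)/(Z_0 + jZ_L·tanβl)
     = 223·(461 − j145)/(223 − j301)

Z_in ≈ 233 + j169 Ω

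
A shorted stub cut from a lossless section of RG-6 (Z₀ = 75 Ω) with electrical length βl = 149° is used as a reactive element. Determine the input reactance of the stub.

X_in ≈ -45.1 Ω (capacitive)

tan(βl) = -0.601
For a shorted stub, Z_in = jZ_0·tan(βl)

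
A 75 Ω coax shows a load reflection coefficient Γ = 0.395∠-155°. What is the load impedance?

Z_L = Z_0·(1 + Γ)/(1 − Γ) = 75·(0.642 − j0.167)/(1.36 + j0.167)

Z_L ≈ 33.8 − j13.4 Ω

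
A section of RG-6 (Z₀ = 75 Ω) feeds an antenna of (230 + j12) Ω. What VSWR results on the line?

VSWR ≈ 3.08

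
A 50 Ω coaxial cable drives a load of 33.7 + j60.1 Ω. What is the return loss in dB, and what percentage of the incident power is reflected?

RL ≈ 4.37 dB; 36.5% of incident power reflected

Γ = (-16.3 + j60.1)/(83.7 + j60.1), |Γ| = 0.604
RL = −20·log₁₀(0.604) = 4.37 dB
P_refl/P_inc = |Γ|² = 0.365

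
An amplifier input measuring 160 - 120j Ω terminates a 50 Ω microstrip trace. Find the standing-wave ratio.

VSWR ≈ 5.12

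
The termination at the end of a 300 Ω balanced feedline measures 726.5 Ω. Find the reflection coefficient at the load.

Γ = 0.415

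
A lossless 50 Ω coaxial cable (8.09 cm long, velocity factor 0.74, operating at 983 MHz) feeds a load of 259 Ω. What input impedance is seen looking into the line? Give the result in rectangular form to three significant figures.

Z_in ≈ 15.6 + j38 Ω

λ = v/f = 0.74·c / 983 MHz = 0.226 m
βl = 2π·l/λ = 2π × 0.358 = 129°
tan(βl) = tan(129°) = -1.24
Z_in = Z_0·(Z_L + jZ_0·tanβl)/(Z_0 + jZ_L·tanβl)
     = 50·(259 − j61.8)/(50 − j320)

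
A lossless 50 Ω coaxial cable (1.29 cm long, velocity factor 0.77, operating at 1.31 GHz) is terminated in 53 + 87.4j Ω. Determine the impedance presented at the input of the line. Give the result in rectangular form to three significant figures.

λ = v/f = 0.77·c / 1.31 GHz = 0.176 m
βl = 2π·l/λ = 2π × 0.0732 = 26.3°
tan(βl) = tan(26.3°) = 0.495
Z_in = Z_0·(Z_L + jZ_0·tanβl)/(Z_0 + jZ_L·tanβl)
     = 50·(53 + j112)/(6.74 + j26.2)

Z_in ≈ 225 − j43.3 Ω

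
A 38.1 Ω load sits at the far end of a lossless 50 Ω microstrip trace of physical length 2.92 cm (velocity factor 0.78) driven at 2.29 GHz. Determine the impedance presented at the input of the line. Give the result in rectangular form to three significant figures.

Z_in ≈ 63.3 − j7.57 Ω

λ = v/f = 0.78·c / 2.29 GHz = 0.102 m
βl = 2π·l/λ = 2π × 0.286 = 103°
tan(βl) = tan(103°) = -4.38
Z_in = Z_0·(Z_L + jZ_0·tanβl)/(Z_0 + jZ_L·tanβl)
     = 50·(38.1 − j219)/(50 − j167)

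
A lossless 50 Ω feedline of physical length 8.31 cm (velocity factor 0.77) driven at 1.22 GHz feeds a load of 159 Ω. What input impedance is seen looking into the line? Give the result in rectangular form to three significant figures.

Z_in ≈ 69.8 + j69.4 Ω

λ = v/f = 0.77·c / 1.22 GHz = 0.189 m
βl = 2π·l/λ = 2π × 0.439 = 158°
tan(βl) = tan(158°) = -0.404
Z_in = Z_0·(Z_L + jZ_0·tanβl)/(Z_0 + jZ_L·tanβl)
     = 50·(159 − j20.2)/(50 − j64.2)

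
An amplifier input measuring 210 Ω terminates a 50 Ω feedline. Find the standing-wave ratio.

VSWR ≈ 4.2

For a purely resistive load, VSWR = R_L/Z_0 or Z_0/R_L (whichever > 1) = 210/50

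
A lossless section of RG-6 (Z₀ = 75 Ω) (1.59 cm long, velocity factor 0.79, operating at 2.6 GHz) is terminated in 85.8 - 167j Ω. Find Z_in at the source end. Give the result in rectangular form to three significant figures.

λ = v/f = 0.79·c / 2.6 GHz = 0.0912 m
βl = 2π·l/λ = 2π × 0.174 = 62.8°
tan(βl) = tan(62.8°) = 1.95
Z_in = Z_0·(Z_L + jZ_0·tanβl)/(Z_0 + jZ_L·tanβl)
     = 75·(85.8 − j21.1)/(400 + j167)

Z_in ≈ 12.3 − j9.09 Ω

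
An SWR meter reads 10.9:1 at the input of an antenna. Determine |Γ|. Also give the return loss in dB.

|Γ| ≈ 0.832; return loss ≈ 1.6 dB

|Γ| = (S − 1)/(S + 1) = (10.9 − 1)/(10.9 + 1) = 9.9/11.9
RL = −20·log₁₀|Γ| = −20·log₁₀(0.832)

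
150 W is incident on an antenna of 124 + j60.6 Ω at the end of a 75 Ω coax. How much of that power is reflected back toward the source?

|Γ| = |(49 + j60.6)/(199 + j60.6)| = 0.375
|Γ|² = 0.14
P_refl = |Γ|²·P_inc = 21.1 W, P_del = (1 − |Γ|²)·P_inc = 129 W

P_reflected ≈ 21.1 W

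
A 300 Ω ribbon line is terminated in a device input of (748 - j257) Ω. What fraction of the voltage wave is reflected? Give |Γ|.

Γ = (Z_L − Z_0)/(Z_L + Z_0) = (448 − j257)/(1048 − j257)
|Γ| = 516/1080

|Γ| ≈ 0.479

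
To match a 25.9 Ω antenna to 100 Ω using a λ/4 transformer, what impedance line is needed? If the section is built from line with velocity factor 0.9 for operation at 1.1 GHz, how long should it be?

Z_qwt ≈ 50.9 Ω; length ≈ 6.14 cm

Z_qwt = √(Z_0·R_L) = √(100 × 25.9) = √2590
λ = 0.9·c/f = 0.245 m, so l = λ/4 = 0.0614 m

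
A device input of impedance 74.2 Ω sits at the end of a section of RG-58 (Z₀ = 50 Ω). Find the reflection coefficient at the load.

Γ = (Z_L − Z_0)/(Z_L + Z_0) = (74.2 − 50)/(74.2 + 50) = 24.2/124.2

Γ = 0.195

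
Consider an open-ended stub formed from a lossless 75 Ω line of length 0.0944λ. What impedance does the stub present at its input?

Z_in ≈ −j111 Ω

βl = 2π × 0.0944 = 34°
tan(βl) = 0.674
For an open-ended stub, Z_in = −jZ_0·cot(βl) = −jZ_0/tan(βl)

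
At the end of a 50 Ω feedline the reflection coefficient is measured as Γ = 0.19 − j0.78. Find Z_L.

Z_L ≈ 14.1 − j61.7 Ω

Z_L = Z_0·(1 + Γ)/(1 − Γ) = 50·(1.19 − j0.78)/(0.81 + j0.78)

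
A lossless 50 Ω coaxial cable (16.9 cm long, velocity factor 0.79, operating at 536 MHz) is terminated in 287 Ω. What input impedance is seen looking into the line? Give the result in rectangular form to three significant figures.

Z_in ≈ 18.5 + j51.2 Ω

λ = v/f = 0.79·c / 536 MHz = 0.442 m
βl = 2π·l/λ = 2π × 0.382 = 138°
tan(βl) = tan(138°) = -0.913
Z_in = Z_0·(Z_L + jZ_0·tanβl)/(Z_0 + jZ_L·tanβl)
     = 50·(287 − j45.7)/(50 − j262)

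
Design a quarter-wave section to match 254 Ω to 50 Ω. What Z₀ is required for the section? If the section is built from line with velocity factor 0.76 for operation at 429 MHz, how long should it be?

Z_qwt ≈ 113 Ω; length ≈ 13.3 cm

Z_qwt = √(Z_0·R_L) = √(50 × 254) = √12700
λ = 0.76·c/f = 0.531 m, so l = λ/4 = 0.133 m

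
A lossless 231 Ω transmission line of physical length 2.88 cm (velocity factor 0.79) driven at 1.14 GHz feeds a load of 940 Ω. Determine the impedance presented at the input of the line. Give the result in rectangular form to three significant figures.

λ = v/f = 0.79·c / 1.14 GHz = 0.208 m
βl = 2π·l/λ = 2π × 0.139 = 49.9°
tan(βl) = tan(49.9°) = 1.19
Z_in = Z_0·(Z_L + jZ_0·tanβl)/(Z_0 + jZ_L·tanβl)
     = 231·(940 + j274)/(231 + j1120)

Z_in ≈ 93.1 − j175 Ω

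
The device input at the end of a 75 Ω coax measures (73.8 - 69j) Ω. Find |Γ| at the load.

Γ = (Z_L − Z_0)/(Z_L + Z_0) = (-1.2 − j69)/(148.8 − j69)
|Γ| = 69/164

|Γ| ≈ 0.421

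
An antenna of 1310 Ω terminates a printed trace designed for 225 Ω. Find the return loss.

Γ = (1310 − 225)/(1310 + 225) = 0.707
RL = −20·log₁₀|Γ| = −20·log₁₀(0.707)

RL ≈ 3.01 dB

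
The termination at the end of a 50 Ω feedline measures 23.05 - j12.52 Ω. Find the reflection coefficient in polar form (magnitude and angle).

Γ = (Z_L − Z_0)/(Z_L + Z_0) = (-26.95 − j12.52)/(73.05 − j12.52)
|Γ| = 29.7/74.1 = 0.401

Γ ≈ 0.401 ∠ -145°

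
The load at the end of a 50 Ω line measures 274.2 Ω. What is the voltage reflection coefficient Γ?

Γ = (Z_L − Z_0)/(Z_L + Z_0) = (274.2 − 50)/(274.2 + 50) = 224.2/324.2

Γ = 0.692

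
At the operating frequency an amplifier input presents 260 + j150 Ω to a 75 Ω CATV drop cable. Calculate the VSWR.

Γ = (Z_L − Z_0)/(Z_L + Z_0) = (185 + j150)/(335 + j150)
|Γ| = 238/367 = 0.649
VSWR = (1 + |Γ|)/(1 − |Γ|) = 1.65/0.351

VSWR ≈ 4.7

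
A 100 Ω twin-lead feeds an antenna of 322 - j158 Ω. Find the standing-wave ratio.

VSWR ≈ 4.06

Γ = (Z_L − Z_0)/(Z_L + Z_0) = (222 − j158)/(422 − j158)
|Γ| = 272/451 = 0.605
VSWR = (1 + |Γ|)/(1 − |Γ|) = 1.6/0.395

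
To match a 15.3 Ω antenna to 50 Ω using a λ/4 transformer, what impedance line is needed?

Z_qwt = √(Z_0·R_L) = √(50 × 15.3) = √765

Z_qwt ≈ 27.7 Ω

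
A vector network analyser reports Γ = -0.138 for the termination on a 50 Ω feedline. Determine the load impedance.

Z_L ≈ 37.9 Ω

Z_L = Z_0·(1 + Γ)/(1 − Γ) = 50·(0.862)/(1.14)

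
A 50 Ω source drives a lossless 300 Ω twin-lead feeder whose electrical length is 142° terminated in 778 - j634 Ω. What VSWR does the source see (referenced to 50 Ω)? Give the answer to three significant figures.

VSWR ≈ 21.8

tan(βl) = -0.781
Z_in = Z_0·(Z_L + jZ_0·tanβl)/(Z_0 + jZ_L·tanβl) = 277 + j473 Ω
Γ_s = (Z_in − Z_s)/(Z_in + Z_s) = (227 + j473)/(327 + j473), |Γ_s| = 0.912
VSWR = (1 + |Γ_s|)/(1 − |Γ_s|)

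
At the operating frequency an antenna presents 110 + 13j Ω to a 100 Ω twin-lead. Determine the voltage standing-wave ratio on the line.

VSWR ≈ 1.17

Γ = (Z_L − Z_0)/(Z_L + Z_0) = (10 + j13)/(210 + j13)
|Γ| = 16.4/210 = 0.078
VSWR = (1 + |Γ|)/(1 − |Γ|) = 1.08/0.922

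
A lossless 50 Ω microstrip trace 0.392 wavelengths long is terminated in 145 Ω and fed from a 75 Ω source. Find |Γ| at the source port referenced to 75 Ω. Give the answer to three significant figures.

|Γ| ≈ 0.494

βl = 2π × 0.392 = 141°
tan(βl) = -0.806
Z_in = Z_0·(Z_L + jZ_0·tanβl)/(Z_0 + jZ_L·tanβl) = 37 + j46.2 Ω
Γ_s = (Z_in − Z_s)/(Z_in + Z_s) = (-38 + j46.2)/(112 + j46.2), |Γ_s| = 0.494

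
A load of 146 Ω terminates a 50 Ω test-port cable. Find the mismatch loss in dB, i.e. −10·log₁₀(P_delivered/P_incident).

Γ = (146 − 50)/(146 + 50) = 0.49
|Γ|² = 0.24, so P_del/P_inc = 1 − |Γ|² = 0.76
ML = −10·log₁₀(1 − |Γ|²)

mismatch loss ≈ 1.19 dB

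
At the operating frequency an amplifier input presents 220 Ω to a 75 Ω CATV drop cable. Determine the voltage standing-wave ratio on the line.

VSWR ≈ 2.93

Γ = (220 − 75)/(220 + 75) = 0.492
VSWR = (1 + 0.492)/(1 − 0.492)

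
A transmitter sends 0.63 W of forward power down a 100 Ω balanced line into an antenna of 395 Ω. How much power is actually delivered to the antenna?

P_delivered ≈ 0.406 W

Γ = (395 − 100)/(395 + 100) = 0.596
|Γ|² = 0.355
P_refl = |Γ|²·P_inc = 0.224 W, P_del = (1 − |Γ|²)·P_inc = 0.406 W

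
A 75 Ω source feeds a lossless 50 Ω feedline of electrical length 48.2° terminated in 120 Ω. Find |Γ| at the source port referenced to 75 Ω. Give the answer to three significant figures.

|Γ| ≈ 0.472

tan(βl) = 1.12
Z_in = Z_0·(Z_L + jZ_0·tanβl)/(Z_0 + jZ_L·tanβl) = 32.9 − j32.4 Ω
Γ_s = (Z_in − Z_s)/(Z_in + Z_s) = (-42.1 − j32.4)/(108 − j32.4), |Γ_s| = 0.472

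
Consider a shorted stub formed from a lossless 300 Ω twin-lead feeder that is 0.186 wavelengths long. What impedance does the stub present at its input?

Z_in ≈ +j705 Ω

βl = 2π × 0.186 = 67°
tan(βl) = 2.35
For a shorted stub, Z_in = jZ_0·tan(βl)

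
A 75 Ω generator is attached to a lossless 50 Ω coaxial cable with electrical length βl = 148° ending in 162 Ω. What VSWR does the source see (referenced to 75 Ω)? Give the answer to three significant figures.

VSWR ≈ 2.97

tan(βl) = -0.625
Z_in = Z_0·(Z_L + jZ_0·tanβl)/(Z_0 + jZ_L·tanβl) = 44.2 + j58.2 Ω
Γ_s = (Z_in − Z_s)/(Z_in + Z_s) = (-30.8 + j58.2)/(119 + j58.2), |Γ_s| = 0.497
VSWR = (1 + |Γ_s|)/(1 − |Γ_s|)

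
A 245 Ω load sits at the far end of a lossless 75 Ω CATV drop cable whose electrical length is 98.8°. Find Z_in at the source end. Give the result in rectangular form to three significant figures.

Z_in ≈ 23.5 + j10.5 Ω

tan(βl) = tan(98.8°) = -6.46
Z_in = Z_0·(Z_L + jZ_0·tanβl)/(Z_0 + jZ_L·tanβl)
     = 75·(245 − j484)/(75 − j1580)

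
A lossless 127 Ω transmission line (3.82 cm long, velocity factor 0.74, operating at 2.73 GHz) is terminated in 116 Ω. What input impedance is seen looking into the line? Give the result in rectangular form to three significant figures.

Z_in ≈ 117 − j3.93 Ω

λ = v/f = 0.74·c / 2.73 GHz = 0.0813 m
βl = 2π·l/λ = 2π × 0.47 = 169°
tan(βl) = tan(169°) = -0.192
Z_in = Z_0·(Z_L + jZ_0·tanβl)/(Z_0 + jZ_L·tanβl)
     = 127·(116 − j24.4)/(127 − j22.3)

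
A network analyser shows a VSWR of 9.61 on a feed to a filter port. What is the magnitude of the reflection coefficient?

|Γ| = (S − 1)/(S + 1) = (9.61 − 1)/(9.61 + 1) = 8.61/10.6

|Γ| ≈ 0.811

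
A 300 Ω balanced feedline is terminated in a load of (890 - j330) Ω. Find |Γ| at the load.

|Γ| ≈ 0.547

Γ = (Z_L − Z_0)/(Z_L + Z_0) = (590 − j330)/(1190 − j330)
|Γ| = 676/1230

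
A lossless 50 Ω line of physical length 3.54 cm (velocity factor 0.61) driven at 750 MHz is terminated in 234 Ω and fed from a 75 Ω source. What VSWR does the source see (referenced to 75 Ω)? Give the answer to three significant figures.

VSWR ≈ 5.59

λ = v/f = 0.61·c / 750 MHz = 0.244 m
βl = 2π·l/λ = 2π × 0.145 = 52.2°
tan(βl) = 1.29
Z_in = Z_0·(Z_L + jZ_0·tanβl)/(Z_0 + jZ_L·tanβl) = 16.6 − j36 Ω
Γ_s = (Z_in − Z_s)/(Z_in + Z_s) = (-58.4 − j36)/(91.6 − j36), |Γ_s| = 0.696
VSWR = (1 + |Γ_s|)/(1 − |Γ_s|)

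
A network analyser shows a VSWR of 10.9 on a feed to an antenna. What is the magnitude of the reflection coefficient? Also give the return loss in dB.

|Γ| ≈ 0.832; return loss ≈ 1.6 dB

|Γ| = (S − 1)/(S + 1) = (10.9 − 1)/(10.9 + 1) = 9.9/11.9
RL = −20·log₁₀|Γ| = −20·log₁₀(0.832)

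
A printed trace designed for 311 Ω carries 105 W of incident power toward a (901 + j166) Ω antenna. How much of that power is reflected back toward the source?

P_reflected ≈ 26.4 W

|Γ| = |(590 + j166)/(1212 + j166)| = 0.501
|Γ|² = 0.251
P_refl = |Γ|²·P_inc = 26.4 W, P_del = (1 − |Γ|²)·P_inc = 78.6 W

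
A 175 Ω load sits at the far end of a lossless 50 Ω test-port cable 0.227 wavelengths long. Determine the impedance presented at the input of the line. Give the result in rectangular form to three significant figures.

Z_in ≈ 14.6 − j6.67 Ω

βl = 2π × 0.227 = 81.7°
tan(βl) = tan(81.7°) = 6.87
Z_in = Z_0·(Z_L + jZ_0·tanβl)/(Z_0 + jZ_L·tanβl)
     = 50·(175 + j344)/(50 + j1200)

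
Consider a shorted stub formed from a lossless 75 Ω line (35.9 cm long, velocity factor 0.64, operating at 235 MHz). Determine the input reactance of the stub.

X_in ≈ -30 Ω (capacitive)

λ = v/f = 0.64·c / 235 MHz = 0.817 m
βl = 2π·l/λ = 2π × 0.439 = 158°
tan(βl) = -0.4
For a shorted stub, Z_in = jZ_0·tan(βl)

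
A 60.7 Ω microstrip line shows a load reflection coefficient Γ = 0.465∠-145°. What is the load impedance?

Z_L ≈ 24.1 − j16.4 Ω

Z_L = Z_0·(1 + Γ)/(1 − Γ) = 60.7·(0.619 − j0.267)/(1.38 + j0.267)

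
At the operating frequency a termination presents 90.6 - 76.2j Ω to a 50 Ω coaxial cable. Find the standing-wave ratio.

VSWR ≈ 3.35

Γ = (Z_L − Z_0)/(Z_L + Z_0) = (40.6 − j76.2)/(140.6 − j76.2)
|Γ| = 86.3/160 = 0.54
VSWR = (1 + |Γ|)/(1 − |Γ|) = 1.54/0.46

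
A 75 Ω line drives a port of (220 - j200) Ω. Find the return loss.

Γ = (145 − j200)/(295 − j200), |Γ| = 0.693
RL = −20·log₁₀|Γ| = −20·log₁₀(0.693)

RL ≈ 3.18 dB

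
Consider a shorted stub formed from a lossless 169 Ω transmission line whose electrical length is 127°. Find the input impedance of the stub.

Z_in ≈ −j224 Ω

tan(βl) = -1.33
For a shorted stub, Z_in = jZ_0·tan(βl)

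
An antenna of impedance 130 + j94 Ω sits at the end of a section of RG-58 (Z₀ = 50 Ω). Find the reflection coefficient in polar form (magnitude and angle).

Γ ≈ 0.608 ∠ 22°

Γ = (Z_L − Z_0)/(Z_L + Z_0) = (80 + j94)/(180 + j94)
|Γ| = 123/203 = 0.608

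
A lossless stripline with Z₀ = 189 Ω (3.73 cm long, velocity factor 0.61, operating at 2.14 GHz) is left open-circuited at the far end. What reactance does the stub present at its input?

X_in ≈ 446 Ω (inductive)

λ = v/f = 0.61·c / 2.14 GHz = 0.0855 m
βl = 2π·l/λ = 2π × 0.436 = 157°
tan(βl) = -0.424
For an open-circuited stub, Z_in = −jZ_0·cot(βl) = −jZ_0/tan(βl)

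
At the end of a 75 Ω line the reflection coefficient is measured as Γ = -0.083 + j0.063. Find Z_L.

Z_L ≈ 63 + j8.03 Ω

Z_L = Z_0·(1 + Γ)/(1 − Γ) = 75·(0.917 + j0.063)/(1.08 − j0.063)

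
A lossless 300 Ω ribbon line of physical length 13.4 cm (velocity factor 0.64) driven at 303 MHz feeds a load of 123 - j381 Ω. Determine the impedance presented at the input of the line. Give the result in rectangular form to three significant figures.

Z_in ≈ 52.9 + j121 Ω

λ = v/f = 0.64·c / 303 MHz = 0.634 m
βl = 2π·l/λ = 2π × 0.211 = 76.1°
tan(βl) = tan(76.1°) = 4.05
Z_in = Z_0·(Z_L + jZ_0·tanβl)/(Z_0 + jZ_L·tanβl)
     = 300·(123 + j834)/(1840 + j498)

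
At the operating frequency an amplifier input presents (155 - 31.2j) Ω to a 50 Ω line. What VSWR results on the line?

Γ = (Z_L − Z_0)/(Z_L + Z_0) = (105 − j31.2)/(205 − j31.2)
|Γ| = 110/207 = 0.528
VSWR = (1 + |Γ|)/(1 − |Γ|) = 1.53/0.472

VSWR ≈ 3.24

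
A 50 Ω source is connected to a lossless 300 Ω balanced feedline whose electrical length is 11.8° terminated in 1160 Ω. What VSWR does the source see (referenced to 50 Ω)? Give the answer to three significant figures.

tan(βl) = 0.209
Z_in = Z_0·(Z_L + jZ_0·tanβl)/(Z_0 + jZ_L·tanβl) = 733 − j529 Ω
Γ_s = (Z_in − Z_s)/(Z_in + Z_s) = (683 − j529)/(783 − j529), |Γ_s| = 0.914
VSWR = (1 + |Γ_s|)/(1 − |Γ_s|)

VSWR ≈ 22.3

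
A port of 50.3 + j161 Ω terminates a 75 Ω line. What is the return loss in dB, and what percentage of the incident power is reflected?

RL ≈ 1.96 dB; 63.7% of incident power reflected

Γ = (-24.7 + j161)/(125.3 + j161), |Γ| = 0.798
RL = −20·log₁₀(0.798) = 1.96 dB
P_refl/P_inc = |Γ|² = 0.637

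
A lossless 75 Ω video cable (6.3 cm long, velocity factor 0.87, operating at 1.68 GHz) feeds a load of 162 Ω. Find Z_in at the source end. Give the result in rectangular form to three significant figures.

λ = v/f = 0.87·c / 1.68 GHz = 0.155 m
βl = 2π·l/λ = 2π × 0.406 = 146°
tan(βl) = tan(146°) = -0.675
Z_in = Z_0·(Z_L + jZ_0·tanβl)/(Z_0 + jZ_L·tanβl)
     = 75·(162 − j50.6)/(75 − j109)

Z_in ≈ 75.5 + j59.4 Ω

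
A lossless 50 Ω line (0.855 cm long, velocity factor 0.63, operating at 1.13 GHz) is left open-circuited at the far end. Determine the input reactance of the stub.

λ = v/f = 0.63·c / 1.13 GHz = 0.167 m
βl = 2π·l/λ = 2π × 0.0511 = 18.4°
tan(βl) = 0.333
For an open-circuited stub, Z_in = −jZ_0·cot(βl) = −jZ_0/tan(βl)

X_in ≈ -150 Ω (capacitive)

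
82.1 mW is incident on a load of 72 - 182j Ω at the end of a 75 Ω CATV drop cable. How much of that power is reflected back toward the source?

P_reflected ≈ 49.7 mW

|Γ| = |(-3 − j182)/(147 − j182)| = 0.778
|Γ|² = 0.605
P_refl = |Γ|²·P_inc = 49.7 mW, P_del = (1 − |Γ|²)·P_inc = 32.4 mW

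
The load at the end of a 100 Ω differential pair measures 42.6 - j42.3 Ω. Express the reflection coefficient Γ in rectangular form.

Γ = (Z_L − Z_0)/(Z_L + Z_0) = (-57.4 − j42.3)/(142.6 − j42.3)

Γ ≈ -0.289 − j0.382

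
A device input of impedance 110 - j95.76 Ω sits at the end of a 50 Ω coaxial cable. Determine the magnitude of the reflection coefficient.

Γ = (Z_L − Z_0)/(Z_L + Z_0) = (60 − j95.76)/(160 − j95.76)
|Γ| = 113/186

|Γ| ≈ 0.606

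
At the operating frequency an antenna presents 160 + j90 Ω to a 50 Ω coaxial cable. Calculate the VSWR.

VSWR ≈ 4.29

Γ = (Z_L − Z_0)/(Z_L + Z_0) = (110 + j90)/(210 + j90)
|Γ| = 142/228 = 0.622
VSWR = (1 + |Γ|)/(1 − |Γ|) = 1.62/0.378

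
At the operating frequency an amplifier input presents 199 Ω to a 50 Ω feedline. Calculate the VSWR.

VSWR ≈ 3.98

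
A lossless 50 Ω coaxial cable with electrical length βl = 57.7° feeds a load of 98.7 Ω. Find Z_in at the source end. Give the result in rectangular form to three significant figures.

tan(βl) = tan(57.7°) = 1.58
Z_in = Z_0·(Z_L + jZ_0·tanβl)/(Z_0 + jZ_L·tanβl)
     = 50·(98.7 + j79.1)/(50 + j156)

Z_in ≈ 32.2 − j21.3 Ω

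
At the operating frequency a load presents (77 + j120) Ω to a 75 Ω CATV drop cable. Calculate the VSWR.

Γ = (Z_L − Z_0)/(Z_L + Z_0) = (2 + j120)/(152 + j120)
|Γ| = 120/194 = 0.62
VSWR = (1 + |Γ|)/(1 − |Γ|) = 1.62/0.38

VSWR ≈ 4.26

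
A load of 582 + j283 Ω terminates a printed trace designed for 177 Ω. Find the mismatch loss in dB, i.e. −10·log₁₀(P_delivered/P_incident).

mismatch loss ≈ 2.02 dB

Γ = (405 + j283)/(759 + j283), |Γ| = 0.61
|Γ|² = 0.372, so P_del/P_inc = 1 − |Γ|² = 0.628
ML = −10·log₁₀(1 − |Γ|²)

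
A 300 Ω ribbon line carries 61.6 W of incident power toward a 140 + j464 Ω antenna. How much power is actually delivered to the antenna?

P_delivered ≈ 25.3 W

|Γ| = |(-160 + j464)/(440 + j464)| = 0.768
|Γ|² = 0.589
P_refl = |Γ|²·P_inc = 36.3 W, P_del = (1 − |Γ|²)·P_inc = 25.3 W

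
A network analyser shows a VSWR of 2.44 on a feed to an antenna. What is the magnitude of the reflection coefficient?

|Γ| ≈ 0.419

|Γ| = (S − 1)/(S + 1) = (2.44 − 1)/(2.44 + 1) = 1.44/3.44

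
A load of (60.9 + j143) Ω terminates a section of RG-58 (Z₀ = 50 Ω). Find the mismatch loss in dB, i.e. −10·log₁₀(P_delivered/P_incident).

Γ = (10.9 + j143)/(110.9 + j143), |Γ| = 0.793
|Γ|² = 0.628, so P_del/P_inc = 1 − |Γ|² = 0.372
ML = −10·log₁₀(1 − |Γ|²)

mismatch loss ≈ 4.3 dB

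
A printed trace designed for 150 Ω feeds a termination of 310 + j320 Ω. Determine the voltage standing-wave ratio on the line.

Γ = (Z_L − Z_0)/(Z_L + Z_0) = (160 + j320)/(460 + j320)
|Γ| = 358/560 = 0.638
VSWR = (1 + |Γ|)/(1 − |Γ|) = 1.64/0.362

VSWR ≈ 4.53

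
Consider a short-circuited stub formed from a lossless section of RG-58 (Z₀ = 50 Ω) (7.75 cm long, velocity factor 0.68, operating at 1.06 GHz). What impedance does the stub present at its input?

Z_in ≈ −j35 Ω

λ = v/f = 0.68·c / 1.06 GHz = 0.192 m
βl = 2π·l/λ = 2π × 0.403 = 145°
tan(βl) = -0.701
For a short-circuited stub, Z_in = jZ_0·tan(βl)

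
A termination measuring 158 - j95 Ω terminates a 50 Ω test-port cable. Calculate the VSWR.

Γ = (Z_L − Z_0)/(Z_L + Z_0) = (108 − j95)/(208 − j95)
|Γ| = 144/229 = 0.629
VSWR = (1 + |Γ|)/(1 − |Γ|) = 1.63/0.371

VSWR ≈ 4.39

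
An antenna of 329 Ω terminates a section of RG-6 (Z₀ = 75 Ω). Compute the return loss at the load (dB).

Γ = (329 − 75)/(329 + 75) = 0.629
RL = −20·log₁₀|Γ| = −20·log₁₀(0.629)

RL ≈ 4.03 dB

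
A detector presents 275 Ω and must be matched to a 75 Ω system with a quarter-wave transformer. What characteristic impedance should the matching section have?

Z_qwt ≈ 144 Ω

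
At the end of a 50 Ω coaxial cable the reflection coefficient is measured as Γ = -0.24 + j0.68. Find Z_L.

Z_L ≈ 12 + j34 Ω

Z_L = Z_0·(1 + Γ)/(1 − Γ) = 50·(0.76 + j0.68)/(1.24 − j0.68)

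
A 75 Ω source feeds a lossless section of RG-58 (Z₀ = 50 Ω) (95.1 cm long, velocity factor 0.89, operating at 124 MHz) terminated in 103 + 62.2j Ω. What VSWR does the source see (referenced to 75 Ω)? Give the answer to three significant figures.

VSWR ≈ 2.84

λ = v/f = 0.89·c / 124 MHz = 2.15 m
βl = 2π·l/λ = 2π × 0.442 = 159°
tan(βl) = -0.384
Z_in = Z_0·(Z_L + jZ_0·tanβl)/(Z_0 + jZ_L·tanβl) = 42.1 + j51.6 Ω
Γ_s = (Z_in − Z_s)/(Z_in + Z_s) = (-32.9 + j51.6)/(117 + j51.6), |Γ_s| = 0.479
VSWR = (1 + |Γ_s|)/(1 − |Γ_s|)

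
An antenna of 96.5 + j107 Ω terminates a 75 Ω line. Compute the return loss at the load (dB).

Γ = (21.5 + j107)/(171.5 + j107), |Γ| = 0.54
RL = −20·log₁₀|Γ| = −20·log₁₀(0.54)

RL ≈ 5.35 dB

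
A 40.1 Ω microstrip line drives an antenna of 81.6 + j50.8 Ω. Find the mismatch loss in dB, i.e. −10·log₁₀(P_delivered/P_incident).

mismatch loss ≈ 1.23 dB

Γ = (41.5 + j50.8)/(121.7 + j50.8), |Γ| = 0.497
|Γ|² = 0.247, so P_del/P_inc = 1 − |Γ|² = 0.753
ML = −10·log₁₀(1 − |Γ|²)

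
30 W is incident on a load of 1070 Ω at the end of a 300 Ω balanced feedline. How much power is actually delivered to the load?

P_delivered ≈ 20.5 W

Γ = (1070 − 300)/(1070 + 300) = 0.562
|Γ|² = 0.316
P_refl = |Γ|²·P_inc = 9.48 W, P_del = (1 − |Γ|²)·P_inc = 20.5 W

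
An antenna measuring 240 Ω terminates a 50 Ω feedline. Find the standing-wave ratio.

VSWR ≈ 4.8

Γ = (240 − 50)/(240 + 50) = 0.655
VSWR = (1 + 0.655)/(1 − 0.655)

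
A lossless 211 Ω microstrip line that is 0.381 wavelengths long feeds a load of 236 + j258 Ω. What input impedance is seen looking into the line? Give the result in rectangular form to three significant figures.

Z_in ≈ 78 + j67.1 Ω

βl = 2π × 0.381 = 137°
tan(βl) = tan(137°) = -0.927
Z_in = Z_0·(Z_L + jZ_0·tanβl)/(Z_0 + jZ_L·tanβl)
     = 211·(236 + j62.3)/(450 − j219)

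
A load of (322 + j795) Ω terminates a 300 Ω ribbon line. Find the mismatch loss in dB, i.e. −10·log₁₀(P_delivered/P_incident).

Γ = (22 + j795)/(622 + j795), |Γ| = 0.788
|Γ|² = 0.621, so P_del/P_inc = 1 − |Γ|² = 0.379
ML = −10·log₁₀(1 − |Γ|²)

mismatch loss ≈ 4.21 dB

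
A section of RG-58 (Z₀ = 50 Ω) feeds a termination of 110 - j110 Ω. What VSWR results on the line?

VSWR ≈ 4.64

Γ = (Z_L − Z_0)/(Z_L + Z_0) = (60 − j110)/(160 − j110)
|Γ| = 125/194 = 0.645
VSWR = (1 + |Γ|)/(1 − |Γ|) = 1.65/0.355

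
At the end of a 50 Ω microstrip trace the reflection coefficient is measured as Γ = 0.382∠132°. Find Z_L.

Z_L = Z_0·(1 + Γ)/(1 − Γ) = 50·(0.744 + j0.284)/(1.26 − j0.284)

Z_L ≈ 25.8 + j17.1 Ω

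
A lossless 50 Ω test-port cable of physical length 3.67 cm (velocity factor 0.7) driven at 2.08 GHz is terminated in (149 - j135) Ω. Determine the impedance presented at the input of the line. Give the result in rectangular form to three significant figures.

Z_in ≈ 21.3 + j56.3 Ω

λ = v/f = 0.7·c / 2.08 GHz = 0.101 m
βl = 2π·l/λ = 2π × 0.364 = 131°
tan(βl) = tan(131°) = -1.16
Z_in = Z_0·(Z_L + jZ_0·tanβl)/(Z_0 + jZ_L·tanβl)
     = 50·(149 − j193)/(-106 − j172)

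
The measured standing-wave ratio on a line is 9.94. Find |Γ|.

|Γ| ≈ 0.817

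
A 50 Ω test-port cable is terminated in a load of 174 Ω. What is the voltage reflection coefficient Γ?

Γ = 0.554

Γ = (Z_L − Z_0)/(Z_L + Z_0) = (174 − 50)/(174 + 50) = 124/224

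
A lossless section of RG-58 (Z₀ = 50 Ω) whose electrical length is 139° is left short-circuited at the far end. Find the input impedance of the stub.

Z_in ≈ −j43.5 Ω

tan(βl) = -0.869
For a short-circuited stub, Z_in = jZ_0·tan(βl)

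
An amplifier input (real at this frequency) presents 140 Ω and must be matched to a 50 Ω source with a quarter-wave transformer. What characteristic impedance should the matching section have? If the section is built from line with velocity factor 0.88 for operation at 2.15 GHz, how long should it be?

Z_qwt = √(Z_0·R_L) = √(50 × 140) = √7000
λ = 0.88·c/f = 0.123 m, so l = λ/4 = 0.0307 m

Z_qwt ≈ 83.7 Ω; length ≈ 3.07 cm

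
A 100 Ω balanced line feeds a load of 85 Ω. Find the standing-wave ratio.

VSWR ≈ 1.18

Γ = (85 − 100)/(85 + 100) = -0.0811
VSWR = (1 + 0.0811)/(1 − 0.0811)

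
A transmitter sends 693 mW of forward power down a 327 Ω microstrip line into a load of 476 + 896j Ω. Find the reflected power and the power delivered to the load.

|Γ| = |(149 + j896)/(803 + j896)| = 0.755
|Γ|² = 0.57
P_refl = |Γ|²·P_inc = 395 mW, P_del = (1 − |Γ|²)·P_inc = 298 mW

P_reflected ≈ 395 mW; P_delivered ≈ 298 mW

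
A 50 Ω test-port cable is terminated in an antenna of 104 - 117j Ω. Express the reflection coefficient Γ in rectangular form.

Γ = (Z_L − Z_0)/(Z_L + Z_0) = (54 − j117)/(154 − j117)

Γ ≈ 0.588 − j0.313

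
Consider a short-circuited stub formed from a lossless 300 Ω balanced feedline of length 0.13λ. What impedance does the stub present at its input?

Z_in ≈ +j319 Ω

βl = 2π × 0.13 = 46.8°
tan(βl) = 1.06
For a short-circuited stub, Z_in = jZ_0·tan(βl)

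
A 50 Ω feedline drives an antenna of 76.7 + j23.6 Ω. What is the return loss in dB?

Γ = (26.7 + j23.6)/(126.7 + j23.6), |Γ| = 0.276
RL = −20·log₁₀|Γ| = −20·log₁₀(0.276)

RL ≈ 11.2 dB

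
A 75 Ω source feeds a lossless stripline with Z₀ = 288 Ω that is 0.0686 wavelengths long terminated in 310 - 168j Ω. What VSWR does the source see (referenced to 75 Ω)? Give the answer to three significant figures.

βl = 2π × 0.0686 = 24.7°
tan(βl) = 0.46
Z_in = Z_0·(Z_L + jZ_0·tanβl)/(Z_0 + jZ_L·tanβl) = 203 − j107 Ω
Γ_s = (Z_in − Z_s)/(Z_in + Z_s) = (128 − j107)/(278 − j107), |Γ_s| = 0.56
VSWR = (1 + |Γ_s|)/(1 − |Γ_s|)

VSWR ≈ 3.54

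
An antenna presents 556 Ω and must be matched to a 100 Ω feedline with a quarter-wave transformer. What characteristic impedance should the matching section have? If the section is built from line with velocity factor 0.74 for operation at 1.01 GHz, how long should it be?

Z_qwt ≈ 236 Ω; length ≈ 5.5 cm

Z_qwt = √(Z_0·R_L) = √(100 × 556) = √55600
λ = 0.74·c/f = 0.22 m, so l = λ/4 = 0.055 m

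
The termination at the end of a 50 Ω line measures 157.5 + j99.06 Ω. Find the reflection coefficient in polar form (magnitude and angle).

Γ = (Z_L − Z_0)/(Z_L + Z_0) = (107.5 + j99.06)/(207.5 + j99.06)
|Γ| = 146/230 = 0.636

Γ ≈ 0.636 ∠ 17.1°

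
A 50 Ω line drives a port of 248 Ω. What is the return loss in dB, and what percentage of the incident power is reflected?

RL ≈ 3.55 dB; 44.1% of incident power reflected

Γ = (248 − 50)/(248 + 50) = 0.664
RL = −20·log₁₀(0.664) = 3.55 dB
P_refl/P_inc = |Γ|² = 0.441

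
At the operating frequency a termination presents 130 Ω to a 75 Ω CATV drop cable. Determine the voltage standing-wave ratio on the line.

Γ = (130 − 75)/(130 + 75) = 0.268
VSWR = (1 + 0.268)/(1 − 0.268)

VSWR ≈ 1.73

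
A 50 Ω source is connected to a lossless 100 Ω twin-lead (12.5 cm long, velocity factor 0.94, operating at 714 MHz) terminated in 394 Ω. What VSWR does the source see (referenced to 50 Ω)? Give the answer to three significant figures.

VSWR ≈ 3.06

λ = v/f = 0.94·c / 714 MHz = 0.395 m
βl = 2π·l/λ = 2π × 0.316 = 114°
tan(βl) = -2.25
Z_in = Z_0·(Z_L + jZ_0·tanβl)/(Z_0 + jZ_L·tanβl) = 30 + j41 Ω
Γ_s = (Z_in − Z_s)/(Z_in + Z_s) = (-20 + j41)/(80 + j41), |Γ_s| = 0.508
VSWR = (1 + |Γ_s|)/(1 − |Γ_s|)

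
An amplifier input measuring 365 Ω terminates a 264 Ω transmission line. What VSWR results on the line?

VSWR ≈ 1.38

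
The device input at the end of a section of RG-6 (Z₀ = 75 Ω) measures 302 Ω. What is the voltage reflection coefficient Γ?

Γ = (Z_L − Z_0)/(Z_L + Z_0) = (302 − 75)/(302 + 75) = 227/377

Γ = 0.602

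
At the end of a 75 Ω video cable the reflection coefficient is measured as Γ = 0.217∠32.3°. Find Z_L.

Z_L = Z_0·(1 + Γ)/(1 − Γ) = 75·(1.18 + j0.116)/(0.817 − j0.116)

Z_L ≈ 105 + j25.6 Ω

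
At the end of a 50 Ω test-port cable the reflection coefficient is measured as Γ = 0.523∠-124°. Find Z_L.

Z_L = Z_0·(1 + Γ)/(1 − Γ) = 50·(0.708 − j0.434)/(1.29 + j0.434)

Z_L ≈ 19.5 − j23.3 Ω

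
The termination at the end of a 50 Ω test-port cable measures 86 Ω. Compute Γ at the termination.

Γ = (Z_L − Z_0)/(Z_L + Z_0) = (86 − 50)/(86 + 50) = 36/136

Γ = 0.265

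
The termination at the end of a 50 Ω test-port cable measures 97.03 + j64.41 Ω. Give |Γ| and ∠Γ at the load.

Γ = (Z_L − Z_0)/(Z_L + Z_0) = (47.03 + j64.41)/(147 + j64.41)
|Γ| = 79.8/161 = 0.497

Γ ≈ 0.497 ∠ 30.2°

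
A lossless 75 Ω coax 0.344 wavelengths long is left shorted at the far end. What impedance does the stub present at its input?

Z_in ≈ −j112 Ω

βl = 2π × 0.344 = 124°
tan(βl) = -1.49
For a shorted stub, Z_in = jZ_0·tan(βl)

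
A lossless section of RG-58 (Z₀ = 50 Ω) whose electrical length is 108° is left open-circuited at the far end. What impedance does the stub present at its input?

tan(βl) = -3.08
For an open-circuited stub, Z_in = −jZ_0·cot(βl) = −jZ_0/tan(βl)

Z_in ≈ +j16.2 Ω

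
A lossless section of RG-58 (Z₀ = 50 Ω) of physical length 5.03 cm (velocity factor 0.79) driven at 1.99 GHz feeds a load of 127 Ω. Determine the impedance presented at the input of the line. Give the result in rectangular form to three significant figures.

λ = v/f = 0.79·c / 1.99 GHz = 0.119 m
βl = 2π·l/λ = 2π × 0.422 = 152°
tan(βl) = tan(152°) = -0.531
Z_in = Z_0·(Z_L + jZ_0·tanβl)/(Z_0 + jZ_L·tanβl)
     = 50·(127 − j26.5)/(50 − j67.4)

Z_in ≈ 57.8 + j51.4 Ω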